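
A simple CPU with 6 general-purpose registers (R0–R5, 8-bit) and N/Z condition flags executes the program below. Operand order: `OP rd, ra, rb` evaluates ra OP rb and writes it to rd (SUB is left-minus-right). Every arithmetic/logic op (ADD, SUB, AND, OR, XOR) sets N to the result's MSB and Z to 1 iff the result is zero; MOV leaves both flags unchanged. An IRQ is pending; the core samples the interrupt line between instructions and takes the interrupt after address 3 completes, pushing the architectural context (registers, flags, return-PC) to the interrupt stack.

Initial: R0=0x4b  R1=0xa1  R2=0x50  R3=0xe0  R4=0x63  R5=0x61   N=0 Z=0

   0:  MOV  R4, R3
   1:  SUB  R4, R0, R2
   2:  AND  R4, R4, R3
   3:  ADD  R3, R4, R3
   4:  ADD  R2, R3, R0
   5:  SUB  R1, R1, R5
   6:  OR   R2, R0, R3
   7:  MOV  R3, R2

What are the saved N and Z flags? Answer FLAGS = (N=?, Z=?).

FLAGS = (N=1, Z=0)

after  0: R0=0x4b R1=0xa1 R2=0x50 R3=0xe0 R4=0xe0 R5=0x61  N=0 Z=0
after  1: R0=0x4b R1=0xa1 R2=0x50 R3=0xe0 R4=0xfb R5=0x61  N=1 Z=0
after  2: R0=0x4b R1=0xa1 R2=0x50 R3=0xe0 R4=0xe0 R5=0x61  N=1 Z=0
after  3: R0=0x4b R1=0xa1 R2=0x50 R3=0xc0 R4=0xe0 R5=0x61  N=1 Z=0
-- IRQ taken; context saved, return-PC = 4 --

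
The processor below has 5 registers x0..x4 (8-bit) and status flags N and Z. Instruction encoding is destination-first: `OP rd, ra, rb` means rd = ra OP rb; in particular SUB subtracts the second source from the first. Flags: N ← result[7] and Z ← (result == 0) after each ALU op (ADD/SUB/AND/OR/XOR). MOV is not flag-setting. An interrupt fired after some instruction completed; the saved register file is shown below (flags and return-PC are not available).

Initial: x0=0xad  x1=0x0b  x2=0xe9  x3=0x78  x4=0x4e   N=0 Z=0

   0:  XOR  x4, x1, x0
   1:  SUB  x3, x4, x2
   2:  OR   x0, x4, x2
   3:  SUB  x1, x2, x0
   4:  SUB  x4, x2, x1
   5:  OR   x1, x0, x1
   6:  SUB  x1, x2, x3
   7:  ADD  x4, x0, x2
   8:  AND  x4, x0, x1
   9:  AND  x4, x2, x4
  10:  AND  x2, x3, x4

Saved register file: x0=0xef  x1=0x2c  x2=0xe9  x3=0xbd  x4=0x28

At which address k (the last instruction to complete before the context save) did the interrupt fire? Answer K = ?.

K = 9

after  0: x0=0xad x1=0x0b x2=0xe9 x3=0x78 x4=0xa6  N=1 Z=0
after  1: x0=0xad x1=0x0b x2=0xe9 x3=0xbd x4=0xa6  N=1 Z=0
after  2: x0=0xef x1=0x0b x2=0xe9 x3=0xbd x4=0xa6  N=1 Z=0
after  3: x0=0xef x1=0xfa x2=0xe9 x3=0xbd x4=0xa6  N=1 Z=0
after  4: x0=0xef x1=0xfa x2=0xe9 x3=0xbd x4=0xef  N=1 Z=0
after  5: x0=0xef x1=0xff x2=0xe9 x3=0xbd x4=0xef  N=1 Z=0
after  6: x0=0xef x1=0x2c x2=0xe9 x3=0xbd x4=0xef  N=0 Z=0
after  7: x0=0xef x1=0x2c x2=0xe9 x3=0xbd x4=0xd8  N=1 Z=0
after  8: x0=0xef x1=0x2c x2=0xe9 x3=0xbd x4=0x2c  N=0 Z=0
after  9: x0=0xef x1=0x2c x2=0xe9 x3=0xbd x4=0x28  N=0 Z=0
-- IRQ taken; context saved, return-PC = 10 --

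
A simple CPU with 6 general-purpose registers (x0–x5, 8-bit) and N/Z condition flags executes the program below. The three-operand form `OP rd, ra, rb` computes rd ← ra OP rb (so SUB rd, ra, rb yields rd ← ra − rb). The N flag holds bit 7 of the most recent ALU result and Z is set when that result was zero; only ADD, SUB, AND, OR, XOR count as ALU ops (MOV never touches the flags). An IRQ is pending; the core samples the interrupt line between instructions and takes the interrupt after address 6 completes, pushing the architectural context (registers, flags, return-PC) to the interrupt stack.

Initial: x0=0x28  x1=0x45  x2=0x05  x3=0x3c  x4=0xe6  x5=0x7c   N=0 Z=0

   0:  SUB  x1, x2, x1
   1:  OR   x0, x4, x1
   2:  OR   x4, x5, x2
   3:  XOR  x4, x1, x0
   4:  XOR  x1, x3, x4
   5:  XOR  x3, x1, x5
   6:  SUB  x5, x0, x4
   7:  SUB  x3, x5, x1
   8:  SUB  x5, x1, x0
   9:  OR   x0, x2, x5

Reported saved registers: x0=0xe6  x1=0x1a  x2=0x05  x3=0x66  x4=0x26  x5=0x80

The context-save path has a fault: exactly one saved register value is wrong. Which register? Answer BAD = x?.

after  0: x0=0x28 x1=0xc0 x2=0x05 x3=0x3c x4=0xe6 x5=0x7c  N=1 Z=0
after  1: x0=0xe6 x1=0xc0 x2=0x05 x3=0x3c x4=0xe6 x5=0x7c  N=1 Z=0
after  2: x0=0xe6 x1=0xc0 x2=0x05 x3=0x3c x4=0x7d x5=0x7c  N=0 Z=0
after  3: x0=0xe6 x1=0xc0 x2=0x05 x3=0x3c x4=0x26 x5=0x7c  N=0 Z=0
after  4: x0=0xe6 x1=0x1a x2=0x05 x3=0x3c x4=0x26 x5=0x7c  N=0 Z=0
after  5: x0=0xe6 x1=0x1a x2=0x05 x3=0x66 x4=0x26 x5=0x7c  N=0 Z=0
after  6: x0=0xe6 x1=0x1a x2=0x05 x3=0x66 x4=0x26 x5=0xc0  N=1 Z=0
-- IRQ taken; context saved, return-PC = 7 --
mismatch: x5: reported 0x80 vs actual 0xc0

BAD = x5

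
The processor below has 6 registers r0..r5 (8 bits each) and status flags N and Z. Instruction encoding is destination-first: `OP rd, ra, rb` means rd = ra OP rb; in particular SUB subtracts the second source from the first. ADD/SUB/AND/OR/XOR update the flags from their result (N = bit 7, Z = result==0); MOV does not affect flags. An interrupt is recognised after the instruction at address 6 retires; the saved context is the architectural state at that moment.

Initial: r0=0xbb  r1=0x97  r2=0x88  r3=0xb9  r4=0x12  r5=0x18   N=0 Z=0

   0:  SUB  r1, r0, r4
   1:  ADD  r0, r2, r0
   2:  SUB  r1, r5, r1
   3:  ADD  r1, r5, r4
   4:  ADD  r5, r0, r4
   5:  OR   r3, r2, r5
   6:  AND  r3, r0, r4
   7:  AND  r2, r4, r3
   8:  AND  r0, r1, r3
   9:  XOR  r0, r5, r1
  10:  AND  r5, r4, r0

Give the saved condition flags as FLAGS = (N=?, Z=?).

FLAGS = (N=0, Z=0)

after  0: r0=0xbb r1=0xa9 r2=0x88 r3=0xb9 r4=0x12 r5=0x18  N=1 Z=0
after  1: r0=0x43 r1=0xa9 r2=0x88 r3=0xb9 r4=0x12 r5=0x18  N=0 Z=0
after  2: r0=0x43 r1=0x6f r2=0x88 r3=0xb9 r4=0x12 r5=0x18  N=0 Z=0
after  3: r0=0x43 r1=0x2a r2=0x88 r3=0xb9 r4=0x12 r5=0x18  N=0 Z=0
after  4: r0=0x43 r1=0x2a r2=0x88 r3=0xb9 r4=0x12 r5=0x55  N=0 Z=0
after  5: r0=0x43 r1=0x2a r2=0x88 r3=0xdd r4=0x12 r5=0x55  N=1 Z=0
after  6: r0=0x43 r1=0x2a r2=0x88 r3=0x02 r4=0x12 r5=0x55  N=0 Z=0
-- IRQ taken; context saved, return-PC = 7 --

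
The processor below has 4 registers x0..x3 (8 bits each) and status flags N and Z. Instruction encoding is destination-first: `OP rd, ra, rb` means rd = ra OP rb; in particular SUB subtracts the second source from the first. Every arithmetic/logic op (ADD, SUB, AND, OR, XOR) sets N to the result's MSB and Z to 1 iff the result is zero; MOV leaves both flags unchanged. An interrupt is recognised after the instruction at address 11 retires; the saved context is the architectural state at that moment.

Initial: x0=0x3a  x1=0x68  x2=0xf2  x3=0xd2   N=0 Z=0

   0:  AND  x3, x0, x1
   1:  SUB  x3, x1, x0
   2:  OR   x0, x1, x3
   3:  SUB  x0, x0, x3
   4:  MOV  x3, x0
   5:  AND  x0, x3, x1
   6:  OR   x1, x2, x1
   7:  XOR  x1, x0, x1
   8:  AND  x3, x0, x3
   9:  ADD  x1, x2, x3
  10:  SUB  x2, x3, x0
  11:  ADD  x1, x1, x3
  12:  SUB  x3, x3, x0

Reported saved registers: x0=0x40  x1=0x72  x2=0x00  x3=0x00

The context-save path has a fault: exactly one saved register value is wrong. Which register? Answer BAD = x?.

BAD = x3

after  0: x0=0x3a x1=0x68 x2=0xf2 x3=0x28  N=0 Z=0
after  1: x0=0x3a x1=0x68 x2=0xf2 x3=0x2e  N=0 Z=0
after  2: x0=0x6e x1=0x68 x2=0xf2 x3=0x2e  N=0 Z=0
after  3: x0=0x40 x1=0x68 x2=0xf2 x3=0x2e  N=0 Z=0
after  4: x0=0x40 x1=0x68 x2=0xf2 x3=0x40  N=0 Z=0
after  5: x0=0x40 x1=0x68 x2=0xf2 x3=0x40  N=0 Z=0
after  6: x0=0x40 x1=0xfa x2=0xf2 x3=0x40  N=1 Z=0
after  7: x0=0x40 x1=0xba x2=0xf2 x3=0x40  N=1 Z=0
after  8: x0=0x40 x1=0xba x2=0xf2 x3=0x40  N=0 Z=0
after  9: x0=0x40 x1=0x32 x2=0xf2 x3=0x40  N=0 Z=0
after 10: x0=0x40 x1=0x32 x2=0x00 x3=0x40  N=0 Z=1
after 11: x0=0x40 x1=0x72 x2=0x00 x3=0x40  N=0 Z=0
-- IRQ taken; context saved, return-PC = 12 --
mismatch: x3: reported 0x00 vs actual 0x40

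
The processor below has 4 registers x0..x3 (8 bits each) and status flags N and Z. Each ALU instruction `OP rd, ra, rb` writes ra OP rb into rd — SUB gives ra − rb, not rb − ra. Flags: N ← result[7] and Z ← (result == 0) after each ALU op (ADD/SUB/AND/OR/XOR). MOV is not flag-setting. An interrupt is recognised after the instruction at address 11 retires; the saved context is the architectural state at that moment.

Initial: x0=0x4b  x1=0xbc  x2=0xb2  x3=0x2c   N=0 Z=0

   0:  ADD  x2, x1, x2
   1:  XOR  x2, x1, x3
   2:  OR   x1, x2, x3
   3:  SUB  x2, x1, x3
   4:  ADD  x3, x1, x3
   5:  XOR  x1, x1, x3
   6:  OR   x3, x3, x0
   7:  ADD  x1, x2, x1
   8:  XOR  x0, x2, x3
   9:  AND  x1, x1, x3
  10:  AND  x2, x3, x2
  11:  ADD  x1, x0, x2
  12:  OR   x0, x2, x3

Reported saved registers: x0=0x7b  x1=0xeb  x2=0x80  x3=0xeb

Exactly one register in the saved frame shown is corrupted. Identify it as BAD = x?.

after  0: x0=0x4b x1=0xbc x2=0x6e x3=0x2c  N=0 Z=0
after  1: x0=0x4b x1=0xbc x2=0x90 x3=0x2c  N=1 Z=0
after  2: x0=0x4b x1=0xbc x2=0x90 x3=0x2c  N=1 Z=0
after  3: x0=0x4b x1=0xbc x2=0x90 x3=0x2c  N=1 Z=0
after  4: x0=0x4b x1=0xbc x2=0x90 x3=0xe8  N=1 Z=0
after  5: x0=0x4b x1=0x54 x2=0x90 x3=0xe8  N=0 Z=0
after  6: x0=0x4b x1=0x54 x2=0x90 x3=0xeb  N=1 Z=0
after  7: x0=0x4b x1=0xe4 x2=0x90 x3=0xeb  N=1 Z=0
after  8: x0=0x7b x1=0xe4 x2=0x90 x3=0xeb  N=0 Z=0
after  9: x0=0x7b x1=0xe0 x2=0x90 x3=0xeb  N=1 Z=0
after 10: x0=0x7b x1=0xe0 x2=0x80 x3=0xeb  N=1 Z=0
after 11: x0=0x7b x1=0xfb x2=0x80 x3=0xeb  N=1 Z=0
-- IRQ taken; context saved, return-PC = 12 --
mismatch: x1: reported 0xeb vs actual 0xfb

BAD = x1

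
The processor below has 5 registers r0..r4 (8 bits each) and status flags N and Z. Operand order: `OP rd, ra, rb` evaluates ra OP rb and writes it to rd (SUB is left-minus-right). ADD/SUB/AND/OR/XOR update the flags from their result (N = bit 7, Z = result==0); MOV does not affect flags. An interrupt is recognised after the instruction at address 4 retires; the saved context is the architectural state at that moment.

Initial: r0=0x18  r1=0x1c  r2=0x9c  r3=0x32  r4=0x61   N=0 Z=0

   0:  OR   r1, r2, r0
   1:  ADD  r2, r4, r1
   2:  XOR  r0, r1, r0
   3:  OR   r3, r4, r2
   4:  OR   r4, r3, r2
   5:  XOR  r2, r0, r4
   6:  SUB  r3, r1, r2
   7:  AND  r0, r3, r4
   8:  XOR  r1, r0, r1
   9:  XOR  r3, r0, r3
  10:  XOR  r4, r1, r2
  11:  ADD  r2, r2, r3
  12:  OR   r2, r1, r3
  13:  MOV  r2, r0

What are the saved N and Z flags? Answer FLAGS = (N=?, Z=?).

after  0: r0=0x18 r1=0x9c r2=0x9c r3=0x32 r4=0x61  N=1 Z=0
after  1: r0=0x18 r1=0x9c r2=0xfd r3=0x32 r4=0x61  N=1 Z=0
after  2: r0=0x84 r1=0x9c r2=0xfd r3=0x32 r4=0x61  N=1 Z=0
after  3: r0=0x84 r1=0x9c r2=0xfd r3=0xfd r4=0x61  N=1 Z=0
after  4: r0=0x84 r1=0x9c r2=0xfd r3=0xfd r4=0xfd  N=1 Z=0
-- IRQ taken; context saved, return-PC = 5 --

FLAGS = (N=1, Z=0)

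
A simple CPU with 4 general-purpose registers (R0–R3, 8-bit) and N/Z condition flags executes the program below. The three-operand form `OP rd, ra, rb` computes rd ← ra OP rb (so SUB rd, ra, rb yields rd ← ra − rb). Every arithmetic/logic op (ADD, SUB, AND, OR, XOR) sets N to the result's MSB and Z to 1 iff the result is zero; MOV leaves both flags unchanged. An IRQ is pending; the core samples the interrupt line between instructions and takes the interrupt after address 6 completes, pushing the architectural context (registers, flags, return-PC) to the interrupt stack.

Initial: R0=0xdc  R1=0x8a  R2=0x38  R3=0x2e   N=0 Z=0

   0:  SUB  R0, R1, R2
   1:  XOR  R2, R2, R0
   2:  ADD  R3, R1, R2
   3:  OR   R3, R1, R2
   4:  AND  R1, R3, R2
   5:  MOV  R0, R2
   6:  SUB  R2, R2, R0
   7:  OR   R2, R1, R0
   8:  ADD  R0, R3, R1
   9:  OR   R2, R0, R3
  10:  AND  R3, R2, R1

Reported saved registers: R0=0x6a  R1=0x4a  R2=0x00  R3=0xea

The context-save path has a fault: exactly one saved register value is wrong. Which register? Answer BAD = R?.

BAD = R1

after  0: R0=0x52 R1=0x8a R2=0x38 R3=0x2e  N=0 Z=0
after  1: R0=0x52 R1=0x8a R2=0x6a R3=0x2e  N=0 Z=0
after  2: R0=0x52 R1=0x8a R2=0x6a R3=0xf4  N=1 Z=0
after  3: R0=0x52 R1=0x8a R2=0x6a R3=0xea  N=1 Z=0
after  4: R0=0x52 R1=0x6a R2=0x6a R3=0xea  N=0 Z=0
after  5: R0=0x6a R1=0x6a R2=0x6a R3=0xea  N=0 Z=0
after  6: R0=0x6a R1=0x6a R2=0x00 R3=0xea  N=0 Z=1
-- IRQ taken; context saved, return-PC = 7 --
mismatch: R1: reported 0x4a vs actual 0x6a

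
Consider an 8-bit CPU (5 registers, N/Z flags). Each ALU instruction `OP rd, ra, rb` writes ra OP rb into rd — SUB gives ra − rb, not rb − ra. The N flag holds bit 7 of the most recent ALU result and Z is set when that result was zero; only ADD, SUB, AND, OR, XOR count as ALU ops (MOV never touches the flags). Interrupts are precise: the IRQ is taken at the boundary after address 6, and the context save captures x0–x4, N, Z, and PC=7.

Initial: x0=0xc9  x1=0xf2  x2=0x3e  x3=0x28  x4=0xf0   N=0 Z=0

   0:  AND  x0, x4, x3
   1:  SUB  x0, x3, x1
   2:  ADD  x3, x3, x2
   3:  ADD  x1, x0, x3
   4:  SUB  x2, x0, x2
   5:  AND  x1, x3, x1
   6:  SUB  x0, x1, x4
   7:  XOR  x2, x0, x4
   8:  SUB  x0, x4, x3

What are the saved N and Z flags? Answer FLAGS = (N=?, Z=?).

after  0: x0=0x20 x1=0xf2 x2=0x3e x3=0x28 x4=0xf0  N=0 Z=0
after  1: x0=0x36 x1=0xf2 x2=0x3e x3=0x28 x4=0xf0  N=0 Z=0
after  2: x0=0x36 x1=0xf2 x2=0x3e x3=0x66 x4=0xf0  N=0 Z=0
after  3: x0=0x36 x1=0x9c x2=0x3e x3=0x66 x4=0xf0  N=1 Z=0
after  4: x0=0x36 x1=0x9c x2=0xf8 x3=0x66 x4=0xf0  N=1 Z=0
after  5: x0=0x36 x1=0x04 x2=0xf8 x3=0x66 x4=0xf0  N=0 Z=0
after  6: x0=0x14 x1=0x04 x2=0xf8 x3=0x66 x4=0xf0  N=0 Z=0
-- IRQ taken; context saved, return-PC = 7 --

FLAGS = (N=0, Z=0)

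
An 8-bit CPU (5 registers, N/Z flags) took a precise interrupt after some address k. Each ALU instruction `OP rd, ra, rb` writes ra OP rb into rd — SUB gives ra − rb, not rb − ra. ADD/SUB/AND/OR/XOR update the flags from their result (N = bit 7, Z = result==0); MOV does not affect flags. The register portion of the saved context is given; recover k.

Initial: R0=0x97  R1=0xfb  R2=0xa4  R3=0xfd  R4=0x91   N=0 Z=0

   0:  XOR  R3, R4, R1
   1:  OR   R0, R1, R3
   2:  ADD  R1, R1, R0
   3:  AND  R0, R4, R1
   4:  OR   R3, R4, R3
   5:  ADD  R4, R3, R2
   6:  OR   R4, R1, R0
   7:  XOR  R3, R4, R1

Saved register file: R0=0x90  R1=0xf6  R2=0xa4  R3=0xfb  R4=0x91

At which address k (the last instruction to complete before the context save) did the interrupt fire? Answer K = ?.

K = 4

after  0: R0=0x97 R1=0xfb R2=0xa4 R3=0x6a R4=0x91  N=0 Z=0
after  1: R0=0xfb R1=0xfb R2=0xa4 R3=0x6a R4=0x91  N=1 Z=0
after  2: R0=0xfb R1=0xf6 R2=0xa4 R3=0x6a R4=0x91  N=1 Z=0
after  3: R0=0x90 R1=0xf6 R2=0xa4 R3=0x6a R4=0x91  N=1 Z=0
after  4: R0=0x90 R1=0xf6 R2=0xa4 R3=0xfb R4=0x91  N=1 Z=0
-- IRQ taken; context saved, return-PC = 5 --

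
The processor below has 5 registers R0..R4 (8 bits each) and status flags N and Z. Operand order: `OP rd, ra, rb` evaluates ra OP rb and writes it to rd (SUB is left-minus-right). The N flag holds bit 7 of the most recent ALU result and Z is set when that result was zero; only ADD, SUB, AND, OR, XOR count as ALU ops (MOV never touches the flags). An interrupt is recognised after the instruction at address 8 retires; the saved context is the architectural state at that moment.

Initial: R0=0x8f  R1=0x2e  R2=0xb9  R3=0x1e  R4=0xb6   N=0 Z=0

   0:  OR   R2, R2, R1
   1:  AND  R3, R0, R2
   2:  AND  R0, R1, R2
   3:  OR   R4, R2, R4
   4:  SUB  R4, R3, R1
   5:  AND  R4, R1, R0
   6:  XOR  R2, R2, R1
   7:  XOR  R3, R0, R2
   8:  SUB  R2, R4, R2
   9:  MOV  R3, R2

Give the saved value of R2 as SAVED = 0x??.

after  0: R0=0x8f R1=0x2e R2=0xbf R3=0x1e R4=0xb6  N=1 Z=0
after  1: R0=0x8f R1=0x2e R2=0xbf R3=0x8f R4=0xb6  N=1 Z=0
after  2: R0=0x2e R1=0x2e R2=0xbf R3=0x8f R4=0xb6  N=0 Z=0
after  3: R0=0x2e R1=0x2e R2=0xbf R3=0x8f R4=0xbf  N=1 Z=0
after  4: R0=0x2e R1=0x2e R2=0xbf R3=0x8f R4=0x61  N=0 Z=0
after  5: R0=0x2e R1=0x2e R2=0xbf R3=0x8f R4=0x2e  N=0 Z=0
after  6: R0=0x2e R1=0x2e R2=0x91 R3=0x8f R4=0x2e  N=1 Z=0
after  7: R0=0x2e R1=0x2e R2=0x91 R3=0xbf R4=0x2e  N=1 Z=0
after  8: R0=0x2e R1=0x2e R2=0x9d R3=0xbf R4=0x2e  N=1 Z=0
-- IRQ taken; context saved, return-PC = 9 --

SAVED = 0x9d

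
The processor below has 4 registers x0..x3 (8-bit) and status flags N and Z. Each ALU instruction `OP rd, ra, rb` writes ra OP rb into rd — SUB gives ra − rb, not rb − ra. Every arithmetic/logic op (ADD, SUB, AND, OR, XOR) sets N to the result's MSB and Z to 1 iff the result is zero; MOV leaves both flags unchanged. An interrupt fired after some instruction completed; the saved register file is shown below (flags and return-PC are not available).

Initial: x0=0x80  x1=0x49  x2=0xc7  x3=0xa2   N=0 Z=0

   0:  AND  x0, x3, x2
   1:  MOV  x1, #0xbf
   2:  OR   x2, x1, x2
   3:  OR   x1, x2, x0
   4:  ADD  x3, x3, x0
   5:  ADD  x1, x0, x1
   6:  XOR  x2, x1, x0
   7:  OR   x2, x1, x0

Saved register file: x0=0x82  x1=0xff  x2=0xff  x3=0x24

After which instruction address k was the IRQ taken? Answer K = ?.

K = 4

after  0: x0=0x82 x1=0x49 x2=0xc7 x3=0xa2  N=1 Z=0
after  1: x0=0x82 x1=0xbf x2=0xc7 x3=0xa2  N=1 Z=0
after  2: x0=0x82 x1=0xbf x2=0xff x3=0xa2  N=1 Z=0
after  3: x0=0x82 x1=0xff x2=0xff x3=0xa2  N=1 Z=0
after  4: x0=0x82 x1=0xff x2=0xff x3=0x24  N=0 Z=0
-- IRQ taken; context saved, return-PC = 5 --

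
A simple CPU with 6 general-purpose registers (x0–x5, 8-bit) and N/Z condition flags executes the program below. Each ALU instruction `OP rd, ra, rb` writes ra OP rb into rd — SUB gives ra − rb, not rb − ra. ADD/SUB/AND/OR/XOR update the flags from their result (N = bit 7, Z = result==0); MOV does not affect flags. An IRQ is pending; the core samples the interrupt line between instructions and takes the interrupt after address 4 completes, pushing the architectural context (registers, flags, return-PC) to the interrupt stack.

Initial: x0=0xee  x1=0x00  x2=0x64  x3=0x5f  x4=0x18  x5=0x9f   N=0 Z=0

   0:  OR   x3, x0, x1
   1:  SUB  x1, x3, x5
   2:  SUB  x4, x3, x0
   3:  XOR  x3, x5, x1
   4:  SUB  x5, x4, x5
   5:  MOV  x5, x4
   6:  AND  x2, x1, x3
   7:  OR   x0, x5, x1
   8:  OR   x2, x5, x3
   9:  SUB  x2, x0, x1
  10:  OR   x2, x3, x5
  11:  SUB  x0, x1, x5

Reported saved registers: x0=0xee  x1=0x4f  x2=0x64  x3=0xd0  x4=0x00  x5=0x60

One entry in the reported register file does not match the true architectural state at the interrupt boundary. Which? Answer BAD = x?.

BAD = x5

after  0: x0=0xee x1=0x00 x2=0x64 x3=0xee x4=0x18 x5=0x9f  N=1 Z=0
after  1: x0=0xee x1=0x4f x2=0x64 x3=0xee x4=0x18 x5=0x9f  N=0 Z=0
after  2: x0=0xee x1=0x4f x2=0x64 x3=0xee x4=0x00 x5=0x9f  N=0 Z=1
after  3: x0=0xee x1=0x4f x2=0x64 x3=0xd0 x4=0x00 x5=0x9f  N=1 Z=0
after  4: x0=0xee x1=0x4f x2=0x64 x3=0xd0 x4=0x00 x5=0x61  N=0 Z=0
-- IRQ taken; context saved, return-PC = 5 --
mismatch: x5: reported 0x60 vs actual 0x61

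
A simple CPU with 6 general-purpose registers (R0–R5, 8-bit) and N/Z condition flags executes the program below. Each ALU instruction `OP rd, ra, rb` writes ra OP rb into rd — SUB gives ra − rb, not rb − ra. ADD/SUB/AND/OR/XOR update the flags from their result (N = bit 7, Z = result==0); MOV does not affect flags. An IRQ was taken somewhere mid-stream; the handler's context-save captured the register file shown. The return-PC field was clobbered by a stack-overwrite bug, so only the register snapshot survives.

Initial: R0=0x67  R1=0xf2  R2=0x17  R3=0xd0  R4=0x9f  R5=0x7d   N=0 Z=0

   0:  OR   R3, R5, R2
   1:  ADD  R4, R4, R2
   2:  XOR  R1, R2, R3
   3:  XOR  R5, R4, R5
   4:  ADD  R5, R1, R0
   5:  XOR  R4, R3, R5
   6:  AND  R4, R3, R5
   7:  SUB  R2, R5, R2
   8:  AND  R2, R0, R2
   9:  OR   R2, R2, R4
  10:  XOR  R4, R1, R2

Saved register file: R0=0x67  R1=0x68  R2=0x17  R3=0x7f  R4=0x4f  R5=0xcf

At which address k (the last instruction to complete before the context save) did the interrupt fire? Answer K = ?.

after  0: R0=0x67 R1=0xf2 R2=0x17 R3=0x7f R4=0x9f R5=0x7d  N=0 Z=0
after  1: R0=0x67 R1=0xf2 R2=0x17 R3=0x7f R4=0xb6 R5=0x7d  N=1 Z=0
after  2: R0=0x67 R1=0x68 R2=0x17 R3=0x7f R4=0xb6 R5=0x7d  N=0 Z=0
after  3: R0=0x67 R1=0x68 R2=0x17 R3=0x7f R4=0xb6 R5=0xcb  N=1 Z=0
after  4: R0=0x67 R1=0x68 R2=0x17 R3=0x7f R4=0xb6 R5=0xcf  N=1 Z=0
after  5: R0=0x67 R1=0x68 R2=0x17 R3=0x7f R4=0xb0 R5=0xcf  N=1 Z=0
after  6: R0=0x67 R1=0x68 R2=0x17 R3=0x7f R4=0x4f R5=0xcf  N=0 Z=0
-- IRQ taken; context saved, return-PC = 7 --

K = 6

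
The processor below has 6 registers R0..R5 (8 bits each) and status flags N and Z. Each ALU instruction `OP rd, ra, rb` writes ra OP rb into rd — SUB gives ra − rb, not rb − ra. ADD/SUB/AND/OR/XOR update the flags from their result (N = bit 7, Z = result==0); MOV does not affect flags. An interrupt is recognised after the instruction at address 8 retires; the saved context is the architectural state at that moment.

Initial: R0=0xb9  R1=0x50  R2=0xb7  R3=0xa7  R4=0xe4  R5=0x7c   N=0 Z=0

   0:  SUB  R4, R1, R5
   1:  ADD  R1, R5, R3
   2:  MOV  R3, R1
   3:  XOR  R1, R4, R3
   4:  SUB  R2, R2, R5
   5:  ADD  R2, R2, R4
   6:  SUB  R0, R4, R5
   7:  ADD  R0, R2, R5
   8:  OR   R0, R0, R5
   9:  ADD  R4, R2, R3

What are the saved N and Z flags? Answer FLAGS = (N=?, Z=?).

FLAGS = (N=1, Z=0)

after  0: R0=0xb9 R1=0x50 R2=0xb7 R3=0xa7 R4=0xd4 R5=0x7c  N=1 Z=0
after  1: R0=0xb9 R1=0x23 R2=0xb7 R3=0xa7 R4=0xd4 R5=0x7c  N=0 Z=0
after  2: R0=0xb9 R1=0x23 R2=0xb7 R3=0x23 R4=0xd4 R5=0x7c  N=0 Z=0
after  3: R0=0xb9 R1=0xf7 R2=0xb7 R3=0x23 R4=0xd4 R5=0x7c  N=1 Z=0
after  4: R0=0xb9 R1=0xf7 R2=0x3b R3=0x23 R4=0xd4 R5=0x7c  N=0 Z=0
after  5: R0=0xb9 R1=0xf7 R2=0x0f R3=0x23 R4=0xd4 R5=0x7c  N=0 Z=0
after  6: R0=0x58 R1=0xf7 R2=0x0f R3=0x23 R4=0xd4 R5=0x7c  N=0 Z=0
after  7: R0=0x8b R1=0xf7 R2=0x0f R3=0x23 R4=0xd4 R5=0x7c  N=1 Z=0
after  8: R0=0xff R1=0xf7 R2=0x0f R3=0x23 R4=0xd4 R5=0x7c  N=1 Z=0
-- IRQ taken; context saved, return-PC = 9 --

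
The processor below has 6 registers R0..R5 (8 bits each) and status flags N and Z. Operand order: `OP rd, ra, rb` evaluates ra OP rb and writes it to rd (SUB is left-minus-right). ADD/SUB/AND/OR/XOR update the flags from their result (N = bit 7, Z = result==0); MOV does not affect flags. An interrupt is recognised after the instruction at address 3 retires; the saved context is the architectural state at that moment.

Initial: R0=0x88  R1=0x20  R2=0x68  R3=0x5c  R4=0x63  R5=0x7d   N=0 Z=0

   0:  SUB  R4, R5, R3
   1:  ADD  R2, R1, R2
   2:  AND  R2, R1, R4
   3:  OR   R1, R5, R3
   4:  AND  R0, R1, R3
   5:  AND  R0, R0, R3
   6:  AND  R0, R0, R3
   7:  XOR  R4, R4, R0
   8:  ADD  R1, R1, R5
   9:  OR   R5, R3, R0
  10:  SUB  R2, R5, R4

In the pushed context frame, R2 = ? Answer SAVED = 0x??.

after  0: R0=0x88 R1=0x20 R2=0x68 R3=0x5c R4=0x21 R5=0x7d  N=0 Z=0
after  1: R0=0x88 R1=0x20 R2=0x88 R3=0x5c R4=0x21 R5=0x7d  N=1 Z=0
after  2: R0=0x88 R1=0x20 R2=0x20 R3=0x5c R4=0x21 R5=0x7d  N=0 Z=0
after  3: R0=0x88 R1=0x7d R2=0x20 R3=0x5c R4=0x21 R5=0x7d  N=0 Z=0
-- IRQ taken; context saved, return-PC = 4 --

SAVED = 0x20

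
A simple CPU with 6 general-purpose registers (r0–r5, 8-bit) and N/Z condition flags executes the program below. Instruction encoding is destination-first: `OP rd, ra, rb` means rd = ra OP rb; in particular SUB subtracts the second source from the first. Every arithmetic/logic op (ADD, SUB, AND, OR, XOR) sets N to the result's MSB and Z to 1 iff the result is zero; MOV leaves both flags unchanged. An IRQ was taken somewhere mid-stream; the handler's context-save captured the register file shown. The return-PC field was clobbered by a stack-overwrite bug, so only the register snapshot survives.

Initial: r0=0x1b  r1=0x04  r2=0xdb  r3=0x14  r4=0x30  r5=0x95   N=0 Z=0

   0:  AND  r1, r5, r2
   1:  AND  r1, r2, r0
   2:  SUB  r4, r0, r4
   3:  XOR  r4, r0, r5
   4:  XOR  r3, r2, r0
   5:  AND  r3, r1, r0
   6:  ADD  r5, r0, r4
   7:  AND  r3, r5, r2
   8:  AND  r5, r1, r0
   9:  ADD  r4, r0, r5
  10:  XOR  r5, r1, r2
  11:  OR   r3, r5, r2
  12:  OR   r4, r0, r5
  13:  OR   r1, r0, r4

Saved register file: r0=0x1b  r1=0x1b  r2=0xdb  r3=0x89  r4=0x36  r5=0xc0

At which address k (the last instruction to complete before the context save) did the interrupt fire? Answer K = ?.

K = 10

after  0: r0=0x1b r1=0x91 r2=0xdb r3=0x14 r4=0x30 r5=0x95  N=1 Z=0
after  1: r0=0x1b r1=0x1b r2=0xdb r3=0x14 r4=0x30 r5=0x95  N=0 Z=0
after  2: r0=0x1b r1=0x1b r2=0xdb r3=0x14 r4=0xeb r5=0x95  N=1 Z=0
after  3: r0=0x1b r1=0x1b r2=0xdb r3=0x14 r4=0x8e r5=0x95  N=1 Z=0
after  4: r0=0x1b r1=0x1b r2=0xdb r3=0xc0 r4=0x8e r5=0x95  N=1 Z=0
after  5: r0=0x1b r1=0x1b r2=0xdb r3=0x1b r4=0x8e r5=0x95  N=0 Z=0
after  6: r0=0x1b r1=0x1b r2=0xdb r3=0x1b r4=0x8e r5=0xa9  N=1 Z=0
after  7: r0=0x1b r1=0x1b r2=0xdb r3=0x89 r4=0x8e r5=0xa9  N=1 Z=0
after  8: r0=0x1b r1=0x1b r2=0xdb r3=0x89 r4=0x8e r5=0x1b  N=0 Z=0
after  9: r0=0x1b r1=0x1b r2=0xdb r3=0x89 r4=0x36 r5=0x1b  N=0 Z=0
after 10: r0=0x1b r1=0x1b r2=0xdb r3=0x89 r4=0x36 r5=0xc0  N=1 Z=0
-- IRQ taken; context saved, return-PC = 11 --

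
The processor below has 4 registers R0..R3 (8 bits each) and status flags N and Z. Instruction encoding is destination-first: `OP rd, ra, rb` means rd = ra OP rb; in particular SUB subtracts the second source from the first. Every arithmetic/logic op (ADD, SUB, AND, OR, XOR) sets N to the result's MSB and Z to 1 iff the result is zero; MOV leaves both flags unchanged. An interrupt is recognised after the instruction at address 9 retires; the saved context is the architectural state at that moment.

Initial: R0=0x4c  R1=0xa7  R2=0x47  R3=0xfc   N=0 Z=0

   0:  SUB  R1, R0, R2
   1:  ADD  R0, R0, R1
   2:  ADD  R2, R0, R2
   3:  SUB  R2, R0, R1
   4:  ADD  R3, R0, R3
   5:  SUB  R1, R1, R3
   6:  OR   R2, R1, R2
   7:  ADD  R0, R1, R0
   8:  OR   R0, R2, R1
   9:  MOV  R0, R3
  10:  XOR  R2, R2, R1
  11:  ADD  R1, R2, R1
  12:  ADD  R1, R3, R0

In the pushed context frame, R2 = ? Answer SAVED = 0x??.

after  0: R0=0x4c R1=0x05 R2=0x47 R3=0xfc  N=0 Z=0
after  1: R0=0x51 R1=0x05 R2=0x47 R3=0xfc  N=0 Z=0
after  2: R0=0x51 R1=0x05 R2=0x98 R3=0xfc  N=1 Z=0
after  3: R0=0x51 R1=0x05 R2=0x4c R3=0xfc  N=0 Z=0
after  4: R0=0x51 R1=0x05 R2=0x4c R3=0x4d  N=0 Z=0
after  5: R0=0x51 R1=0xb8 R2=0x4c R3=0x4d  N=1 Z=0
after  6: R0=0x51 R1=0xb8 R2=0xfc R3=0x4d  N=1 Z=0
after  7: R0=0x09 R1=0xb8 R2=0xfc R3=0x4d  N=0 Z=0
after  8: R0=0xfc R1=0xb8 R2=0xfc R3=0x4d  N=1 Z=0
after  9: R0=0x4d R1=0xb8 R2=0xfc R3=0x4d  N=1 Z=0
-- IRQ taken; context saved, return-PC = 10 --

SAVED = 0xfc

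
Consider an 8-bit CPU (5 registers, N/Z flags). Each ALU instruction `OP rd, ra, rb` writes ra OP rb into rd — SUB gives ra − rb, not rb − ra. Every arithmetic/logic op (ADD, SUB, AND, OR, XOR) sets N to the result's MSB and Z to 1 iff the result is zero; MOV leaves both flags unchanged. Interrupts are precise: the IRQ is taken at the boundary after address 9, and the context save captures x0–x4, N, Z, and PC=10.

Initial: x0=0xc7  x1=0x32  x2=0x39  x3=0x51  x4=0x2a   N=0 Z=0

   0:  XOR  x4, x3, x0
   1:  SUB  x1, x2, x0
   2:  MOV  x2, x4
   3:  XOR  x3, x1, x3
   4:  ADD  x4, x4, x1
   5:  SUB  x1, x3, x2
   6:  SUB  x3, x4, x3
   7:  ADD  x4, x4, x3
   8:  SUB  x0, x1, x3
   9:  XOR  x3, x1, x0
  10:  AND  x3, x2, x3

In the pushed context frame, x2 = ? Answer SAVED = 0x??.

after  0: x0=0xc7 x1=0x32 x2=0x39 x3=0x51 x4=0x96  N=1 Z=0
after  1: x0=0xc7 x1=0x72 x2=0x39 x3=0x51 x4=0x96  N=0 Z=0
after  2: x0=0xc7 x1=0x72 x2=0x96 x3=0x51 x4=0x96  N=0 Z=0
after  3: x0=0xc7 x1=0x72 x2=0x96 x3=0x23 x4=0x96  N=0 Z=0
after  4: x0=0xc7 x1=0x72 x2=0x96 x3=0x23 x4=0x08  N=0 Z=0
after  5: x0=0xc7 x1=0x8d x2=0x96 x3=0x23 x4=0x08  N=1 Z=0
after  6: x0=0xc7 x1=0x8d x2=0x96 x3=0xe5 x4=0x08  N=1 Z=0
after  7: x0=0xc7 x1=0x8d x2=0x96 x3=0xe5 x4=0xed  N=1 Z=0
after  8: x0=0xa8 x1=0x8d x2=0x96 x3=0xe5 x4=0xed  N=1 Z=0
after  9: x0=0xa8 x1=0x8d x2=0x96 x3=0x25 x4=0xed  N=0 Z=0
-- IRQ taken; context saved, return-PC = 10 --

SAVED = 0x96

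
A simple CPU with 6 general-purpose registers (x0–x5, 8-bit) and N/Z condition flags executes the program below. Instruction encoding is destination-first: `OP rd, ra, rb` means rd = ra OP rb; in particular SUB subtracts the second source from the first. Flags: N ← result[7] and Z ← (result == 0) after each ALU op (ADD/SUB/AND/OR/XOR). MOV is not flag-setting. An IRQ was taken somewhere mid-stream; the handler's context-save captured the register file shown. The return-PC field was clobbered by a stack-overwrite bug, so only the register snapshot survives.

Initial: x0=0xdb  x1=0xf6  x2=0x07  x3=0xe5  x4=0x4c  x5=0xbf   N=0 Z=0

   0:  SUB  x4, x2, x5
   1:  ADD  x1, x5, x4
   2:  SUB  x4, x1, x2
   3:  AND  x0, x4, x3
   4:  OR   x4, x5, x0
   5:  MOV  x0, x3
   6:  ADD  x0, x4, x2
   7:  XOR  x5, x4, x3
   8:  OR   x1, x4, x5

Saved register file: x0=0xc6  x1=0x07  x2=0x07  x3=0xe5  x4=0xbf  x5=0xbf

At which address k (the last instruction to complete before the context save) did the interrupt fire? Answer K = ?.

after  0: x0=0xdb x1=0xf6 x2=0x07 x3=0xe5 x4=0x48 x5=0xbf  N=0 Z=0
after  1: x0=0xdb x1=0x07 x2=0x07 x3=0xe5 x4=0x48 x5=0xbf  N=0 Z=0
after  2: x0=0xdb x1=0x07 x2=0x07 x3=0xe5 x4=0x00 x5=0xbf  N=0 Z=1
after  3: x0=0x00 x1=0x07 x2=0x07 x3=0xe5 x4=0x00 x5=0xbf  N=0 Z=1
after  4: x0=0x00 x1=0x07 x2=0x07 x3=0xe5 x4=0xbf x5=0xbf  N=1 Z=0
after  5: x0=0xe5 x1=0x07 x2=0x07 x3=0xe5 x4=0xbf x5=0xbf  N=1 Z=0
after  6: x0=0xc6 x1=0x07 x2=0x07 x3=0xe5 x4=0xbf x5=0xbf  N=1 Z=0
-- IRQ taken; context saved, return-PC = 7 --

K = 6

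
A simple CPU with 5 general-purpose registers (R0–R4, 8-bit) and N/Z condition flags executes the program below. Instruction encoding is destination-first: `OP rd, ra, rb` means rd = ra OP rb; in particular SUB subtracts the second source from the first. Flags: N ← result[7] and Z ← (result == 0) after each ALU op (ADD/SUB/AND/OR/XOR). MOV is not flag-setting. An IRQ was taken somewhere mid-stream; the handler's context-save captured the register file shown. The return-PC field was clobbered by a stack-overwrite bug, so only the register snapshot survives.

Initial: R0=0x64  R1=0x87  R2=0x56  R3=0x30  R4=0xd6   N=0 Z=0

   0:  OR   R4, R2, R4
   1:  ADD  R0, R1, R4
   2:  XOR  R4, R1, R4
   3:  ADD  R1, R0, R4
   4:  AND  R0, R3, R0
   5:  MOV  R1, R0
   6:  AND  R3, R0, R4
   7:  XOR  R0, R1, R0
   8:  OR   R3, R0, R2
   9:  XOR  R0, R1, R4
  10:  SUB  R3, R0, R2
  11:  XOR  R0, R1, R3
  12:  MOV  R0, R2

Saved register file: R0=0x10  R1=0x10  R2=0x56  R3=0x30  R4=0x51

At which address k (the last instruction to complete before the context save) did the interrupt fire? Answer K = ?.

after  0: R0=0x64 R1=0x87 R2=0x56 R3=0x30 R4=0xd6  N=1 Z=0
after  1: R0=0x5d R1=0x87 R2=0x56 R3=0x30 R4=0xd6  N=0 Z=0
after  2: R0=0x5d R1=0x87 R2=0x56 R3=0x30 R4=0x51  N=0 Z=0
after  3: R0=0x5d R1=0xae R2=0x56 R3=0x30 R4=0x51  N=1 Z=0
after  4: R0=0x10 R1=0xae R2=0x56 R3=0x30 R4=0x51  N=0 Z=0
after  5: R0=0x10 R1=0x10 R2=0x56 R3=0x30 R4=0x51  N=0 Z=0
-- IRQ taken; context saved, return-PC = 6 --

K = 5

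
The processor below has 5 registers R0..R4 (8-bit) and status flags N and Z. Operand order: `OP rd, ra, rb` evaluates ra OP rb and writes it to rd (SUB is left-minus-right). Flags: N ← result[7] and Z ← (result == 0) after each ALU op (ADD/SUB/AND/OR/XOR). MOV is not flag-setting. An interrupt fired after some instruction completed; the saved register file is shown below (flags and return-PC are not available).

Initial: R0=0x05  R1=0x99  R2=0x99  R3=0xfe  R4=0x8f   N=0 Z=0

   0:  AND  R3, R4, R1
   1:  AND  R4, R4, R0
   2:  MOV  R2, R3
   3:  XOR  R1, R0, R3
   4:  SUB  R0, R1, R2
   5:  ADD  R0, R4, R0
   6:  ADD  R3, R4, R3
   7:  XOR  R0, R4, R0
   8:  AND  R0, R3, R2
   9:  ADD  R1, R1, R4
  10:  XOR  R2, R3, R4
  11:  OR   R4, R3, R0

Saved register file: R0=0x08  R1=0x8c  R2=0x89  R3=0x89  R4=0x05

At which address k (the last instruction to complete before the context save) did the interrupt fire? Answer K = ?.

after  0: R0=0x05 R1=0x99 R2=0x99 R3=0x89 R4=0x8f  N=1 Z=0
after  1: R0=0x05 R1=0x99 R2=0x99 R3=0x89 R4=0x05  N=0 Z=0
after  2: R0=0x05 R1=0x99 R2=0x89 R3=0x89 R4=0x05  N=0 Z=0
after  3: R0=0x05 R1=0x8c R2=0x89 R3=0x89 R4=0x05  N=1 Z=0
after  4: R0=0x03 R1=0x8c R2=0x89 R3=0x89 R4=0x05  N=0 Z=0
after  5: R0=0x08 R1=0x8c R2=0x89 R3=0x89 R4=0x05  N=0 Z=0
-- IRQ taken; context saved, return-PC = 6 --

K = 5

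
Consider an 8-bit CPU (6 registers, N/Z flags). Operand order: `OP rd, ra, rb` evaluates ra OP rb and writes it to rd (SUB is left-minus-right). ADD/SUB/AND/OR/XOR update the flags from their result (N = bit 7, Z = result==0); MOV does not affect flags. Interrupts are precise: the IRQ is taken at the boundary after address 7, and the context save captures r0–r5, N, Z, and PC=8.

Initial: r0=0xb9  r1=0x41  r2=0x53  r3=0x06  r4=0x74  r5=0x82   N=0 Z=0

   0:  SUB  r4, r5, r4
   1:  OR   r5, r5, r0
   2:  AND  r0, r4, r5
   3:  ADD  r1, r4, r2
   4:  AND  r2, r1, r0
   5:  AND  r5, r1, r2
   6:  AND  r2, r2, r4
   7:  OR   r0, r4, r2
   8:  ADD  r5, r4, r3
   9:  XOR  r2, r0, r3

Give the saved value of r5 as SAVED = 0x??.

after  0: r0=0xb9 r1=0x41 r2=0x53 r3=0x06 r4=0x0e r5=0x82  N=0 Z=0
after  1: r0=0xb9 r1=0x41 r2=0x53 r3=0x06 r4=0x0e r5=0xbb  N=1 Z=0
after  2: r0=0x0a r1=0x41 r2=0x53 r3=0x06 r4=0x0e r5=0xbb  N=0 Z=0
after  3: r0=0x0a r1=0x61 r2=0x53 r3=0x06 r4=0x0e r5=0xbb  N=0 Z=0
after  4: r0=0x0a r1=0x61 r2=0x00 r3=0x06 r4=0x0e r5=0xbb  N=0 Z=1
after  5: r0=0x0a r1=0x61 r2=0x00 r3=0x06 r4=0x0e r5=0x00  N=0 Z=1
after  6: r0=0x0a r1=0x61 r2=0x00 r3=0x06 r4=0x0e r5=0x00  N=0 Z=1
after  7: r0=0x0e r1=0x61 r2=0x00 r3=0x06 r4=0x0e r5=0x00  N=0 Z=0
-- IRQ taken; context saved, return-PC = 8 --

SAVED = 0x00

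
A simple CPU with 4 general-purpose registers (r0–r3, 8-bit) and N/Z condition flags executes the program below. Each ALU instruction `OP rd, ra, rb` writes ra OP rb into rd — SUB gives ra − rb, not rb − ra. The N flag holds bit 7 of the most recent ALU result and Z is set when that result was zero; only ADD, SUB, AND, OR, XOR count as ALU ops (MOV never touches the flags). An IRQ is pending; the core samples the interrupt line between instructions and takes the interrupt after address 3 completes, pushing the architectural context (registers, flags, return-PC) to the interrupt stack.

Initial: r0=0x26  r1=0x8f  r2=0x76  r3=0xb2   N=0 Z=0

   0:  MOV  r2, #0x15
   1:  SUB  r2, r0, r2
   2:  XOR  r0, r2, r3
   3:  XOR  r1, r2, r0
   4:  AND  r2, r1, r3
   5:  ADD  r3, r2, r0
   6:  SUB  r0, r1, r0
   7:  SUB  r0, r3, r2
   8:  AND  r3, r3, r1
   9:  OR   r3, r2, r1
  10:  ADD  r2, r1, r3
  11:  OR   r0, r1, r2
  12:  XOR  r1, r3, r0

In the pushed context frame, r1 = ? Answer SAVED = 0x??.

after  0: r0=0x26 r1=0x8f r2=0x15 r3=0xb2  N=0 Z=0
after  1: r0=0x26 r1=0x8f r2=0x11 r3=0xb2  N=0 Z=0
after  2: r0=0xa3 r1=0x8f r2=0x11 r3=0xb2  N=1 Z=0
after  3: r0=0xa3 r1=0xb2 r2=0x11 r3=0xb2  N=1 Z=0
-- IRQ taken; context saved, return-PC = 4 --

SAVED = 0xb2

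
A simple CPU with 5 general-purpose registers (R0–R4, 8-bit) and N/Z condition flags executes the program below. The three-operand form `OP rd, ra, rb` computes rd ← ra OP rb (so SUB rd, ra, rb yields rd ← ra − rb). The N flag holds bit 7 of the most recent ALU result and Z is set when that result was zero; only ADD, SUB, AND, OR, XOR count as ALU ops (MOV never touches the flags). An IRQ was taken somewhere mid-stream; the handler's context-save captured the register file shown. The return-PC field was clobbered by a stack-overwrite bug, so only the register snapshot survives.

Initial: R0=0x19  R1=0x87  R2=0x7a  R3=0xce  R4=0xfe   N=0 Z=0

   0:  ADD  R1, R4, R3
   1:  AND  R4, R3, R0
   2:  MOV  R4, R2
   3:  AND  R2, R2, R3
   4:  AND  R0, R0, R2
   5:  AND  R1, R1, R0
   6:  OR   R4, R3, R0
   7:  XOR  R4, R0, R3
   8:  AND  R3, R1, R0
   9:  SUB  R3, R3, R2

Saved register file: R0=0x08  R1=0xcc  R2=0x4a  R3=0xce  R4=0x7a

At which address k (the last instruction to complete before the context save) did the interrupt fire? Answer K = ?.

K = 4

after  0: R0=0x19 R1=0xcc R2=0x7a R3=0xce R4=0xfe  N=1 Z=0
after  1: R0=0x19 R1=0xcc R2=0x7a R3=0xce R4=0x08  N=0 Z=0
after  2: R0=0x19 R1=0xcc R2=0x7a R3=0xce R4=0x7a  N=0 Z=0
after  3: R0=0x19 R1=0xcc R2=0x4a R3=0xce R4=0x7a  N=0 Z=0
after  4: R0=0x08 R1=0xcc R2=0x4a R3=0xce R4=0x7a  N=0 Z=0
-- IRQ taken; context saved, return-PC = 5 --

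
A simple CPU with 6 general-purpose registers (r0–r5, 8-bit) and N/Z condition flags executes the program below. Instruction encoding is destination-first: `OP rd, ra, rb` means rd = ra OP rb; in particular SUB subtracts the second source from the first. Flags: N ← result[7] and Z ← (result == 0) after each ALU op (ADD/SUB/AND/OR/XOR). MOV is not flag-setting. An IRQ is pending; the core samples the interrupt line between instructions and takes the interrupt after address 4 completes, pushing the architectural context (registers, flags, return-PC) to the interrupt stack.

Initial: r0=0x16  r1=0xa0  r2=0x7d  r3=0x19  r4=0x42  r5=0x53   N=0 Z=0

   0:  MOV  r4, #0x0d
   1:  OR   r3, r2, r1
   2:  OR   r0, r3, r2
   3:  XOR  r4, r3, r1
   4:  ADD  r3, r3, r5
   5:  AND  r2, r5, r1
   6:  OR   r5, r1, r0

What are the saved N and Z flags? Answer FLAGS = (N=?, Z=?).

after  0: r0=0x16 r1=0xa0 r2=0x7d r3=0x19 r4=0x0d r5=0x53  N=0 Z=0
after  1: r0=0x16 r1=0xa0 r2=0x7d r3=0xfd r4=0x0d r5=0x53  N=1 Z=0
after  2: r0=0xfd r1=0xa0 r2=0x7d r3=0xfd r4=0x0d r5=0x53  N=1 Z=0
after  3: r0=0xfd r1=0xa0 r2=0x7d r3=0xfd r4=0x5d r5=0x53  N=0 Z=0
after  4: r0=0xfd r1=0xa0 r2=0x7d r3=0x50 r4=0x5d r5=0x53  N=0 Z=0
-- IRQ taken; context saved, return-PC = 5 --

FLAGS = (N=0, Z=0)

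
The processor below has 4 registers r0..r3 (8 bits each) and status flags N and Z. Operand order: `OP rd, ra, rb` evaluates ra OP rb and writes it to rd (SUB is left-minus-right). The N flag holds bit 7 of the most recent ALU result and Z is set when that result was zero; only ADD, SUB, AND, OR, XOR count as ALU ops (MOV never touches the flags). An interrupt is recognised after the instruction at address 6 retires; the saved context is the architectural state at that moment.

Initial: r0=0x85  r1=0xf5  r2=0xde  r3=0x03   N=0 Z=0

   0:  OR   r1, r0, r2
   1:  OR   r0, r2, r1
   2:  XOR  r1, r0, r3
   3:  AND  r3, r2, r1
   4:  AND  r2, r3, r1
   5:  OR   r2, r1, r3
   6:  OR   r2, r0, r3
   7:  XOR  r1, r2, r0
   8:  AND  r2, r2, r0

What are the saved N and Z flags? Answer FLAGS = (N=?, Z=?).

FLAGS = (N=1, Z=0)

after  0: r0=0x85 r1=0xdf r2=0xde r3=0x03  N=1 Z=0
after  1: r0=0xdf r1=0xdf r2=0xde r3=0x03  N=1 Z=0
after  2: r0=0xdf r1=0xdc r2=0xde r3=0x03  N=1 Z=0
after  3: r0=0xdf r1=0xdc r2=0xde r3=0xdc  N=1 Z=0
after  4: r0=0xdf r1=0xdc r2=0xdc r3=0xdc  N=1 Z=0
after  5: r0=0xdf r1=0xdc r2=0xdc r3=0xdc  N=1 Z=0
after  6: r0=0xdf r1=0xdc r2=0xdf r3=0xdc  N=1 Z=0
-- IRQ taken; context saved, return-PC = 7 --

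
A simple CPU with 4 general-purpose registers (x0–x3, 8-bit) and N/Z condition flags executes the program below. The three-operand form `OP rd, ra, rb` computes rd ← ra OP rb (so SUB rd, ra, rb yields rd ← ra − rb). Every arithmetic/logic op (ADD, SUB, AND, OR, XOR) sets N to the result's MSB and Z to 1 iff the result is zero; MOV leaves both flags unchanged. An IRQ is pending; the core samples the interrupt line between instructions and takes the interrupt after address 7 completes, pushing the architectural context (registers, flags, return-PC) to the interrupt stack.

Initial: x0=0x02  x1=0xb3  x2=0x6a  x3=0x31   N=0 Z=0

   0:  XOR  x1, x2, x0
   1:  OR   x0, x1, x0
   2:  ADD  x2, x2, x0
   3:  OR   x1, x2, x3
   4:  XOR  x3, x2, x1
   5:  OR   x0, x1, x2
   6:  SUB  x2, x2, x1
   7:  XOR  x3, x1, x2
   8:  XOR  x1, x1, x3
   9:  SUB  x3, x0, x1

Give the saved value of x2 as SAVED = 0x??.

SAVED = 0xdf

after  0: x0=0x02 x1=0x68 x2=0x6a x3=0x31  N=0 Z=0
after  1: x0=0x6a x1=0x68 x2=0x6a x3=0x31  N=0 Z=0
after  2: x0=0x6a x1=0x68 x2=0xd4 x3=0x31  N=1 Z=0
after  3: x0=0x6a x1=0xf5 x2=0xd4 x3=0x31  N=1 Z=0
after  4: x0=0x6a x1=0xf5 x2=0xd4 x3=0x21  N=0 Z=0
after  5: x0=0xf5 x1=0xf5 x2=0xd4 x3=0x21  N=1 Z=0
after  6: x0=0xf5 x1=0xf5 x2=0xdf x3=0x21  N=1 Z=0
after  7: x0=0xf5 x1=0xf5 x2=0xdf x3=0x2a  N=0 Z=0
-- IRQ taken; context saved, return-PC = 8 --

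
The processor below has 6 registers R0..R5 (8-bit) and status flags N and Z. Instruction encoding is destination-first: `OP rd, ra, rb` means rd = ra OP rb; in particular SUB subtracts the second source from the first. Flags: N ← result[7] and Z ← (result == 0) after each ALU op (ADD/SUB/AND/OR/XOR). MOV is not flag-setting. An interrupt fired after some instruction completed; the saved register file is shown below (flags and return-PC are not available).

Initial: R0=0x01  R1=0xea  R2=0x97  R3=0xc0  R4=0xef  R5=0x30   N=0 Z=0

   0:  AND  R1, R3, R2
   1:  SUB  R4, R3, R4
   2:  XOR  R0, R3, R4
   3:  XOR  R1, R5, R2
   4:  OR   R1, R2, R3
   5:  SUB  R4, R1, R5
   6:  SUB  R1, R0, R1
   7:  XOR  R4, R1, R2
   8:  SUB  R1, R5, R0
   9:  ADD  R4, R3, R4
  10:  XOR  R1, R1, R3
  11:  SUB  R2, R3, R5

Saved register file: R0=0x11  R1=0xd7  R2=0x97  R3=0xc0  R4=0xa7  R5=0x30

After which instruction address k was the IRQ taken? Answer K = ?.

K = 5

after  0: R0=0x01 R1=0x80 R2=0x97 R3=0xc0 R4=0xef R5=0x30  N=1 Z=0
after  1: R0=0x01 R1=0x80 R2=0x97 R3=0xc0 R4=0xd1 R5=0x30  N=1 Z=0
after  2: R0=0x11 R1=0x80 R2=0x97 R3=0xc0 R4=0xd1 R5=0x30  N=0 Z=0
after  3: R0=0x11 R1=0xa7 R2=0x97 R3=0xc0 R4=0xd1 R5=0x30  N=1 Z=0
after  4: R0=0x11 R1=0xd7 R2=0x97 R3=0xc0 R4=0xd1 R5=0x30  N=1 Z=0
after  5: R0=0x11 R1=0xd7 R2=0x97 R3=0xc0 R4=0xa7 R5=0x30  N=1 Z=0
-- IRQ taken; context saved, return-PC = 6 --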